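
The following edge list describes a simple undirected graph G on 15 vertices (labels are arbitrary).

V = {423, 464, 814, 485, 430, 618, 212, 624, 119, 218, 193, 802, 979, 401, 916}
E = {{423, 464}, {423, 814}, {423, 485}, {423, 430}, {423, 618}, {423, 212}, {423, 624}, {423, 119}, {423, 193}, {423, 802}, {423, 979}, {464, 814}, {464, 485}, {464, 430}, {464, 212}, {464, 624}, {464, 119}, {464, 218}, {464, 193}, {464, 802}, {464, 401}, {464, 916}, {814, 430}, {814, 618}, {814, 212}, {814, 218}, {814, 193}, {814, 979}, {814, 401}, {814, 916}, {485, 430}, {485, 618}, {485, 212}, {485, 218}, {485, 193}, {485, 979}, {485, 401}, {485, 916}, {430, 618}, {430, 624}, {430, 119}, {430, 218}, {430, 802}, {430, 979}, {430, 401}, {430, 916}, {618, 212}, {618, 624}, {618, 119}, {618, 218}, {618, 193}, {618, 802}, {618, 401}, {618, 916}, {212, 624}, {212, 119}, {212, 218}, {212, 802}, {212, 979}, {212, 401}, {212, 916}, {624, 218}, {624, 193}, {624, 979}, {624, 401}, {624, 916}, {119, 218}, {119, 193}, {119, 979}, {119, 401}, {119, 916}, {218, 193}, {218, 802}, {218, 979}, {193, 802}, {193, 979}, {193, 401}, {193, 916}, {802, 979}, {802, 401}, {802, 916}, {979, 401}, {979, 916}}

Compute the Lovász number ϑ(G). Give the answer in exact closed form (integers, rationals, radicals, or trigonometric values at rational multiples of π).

5

N(218) = {464, 814, 485, 430, 618, 212, 624, 119, 193, 802, 979}, |N(218)| = 11.
N(401) = {464, 814, 485, 430, 618, 212, 624, 119, 193, 802, 979}, |N(401)| = 11.
deg(423) = 11; N(423) = {464, 814, 485, 430, 618, 212, 624, 119, 193, 802, 979}.
Vertex 464 has 12 neighbors: 423, 814, 485, 430, 212, 624, 119, 218, 193, 802, 401, 916.
G = K_{5,4,3,3}: α = 5 = χ(Ḡ), so ϑ = 5.
= 5.00000… (decimal).
Sandwich: α(G)=5 ≤ ϑ(G)=5 ≤ χ(Ḡ)=5 (collapsed).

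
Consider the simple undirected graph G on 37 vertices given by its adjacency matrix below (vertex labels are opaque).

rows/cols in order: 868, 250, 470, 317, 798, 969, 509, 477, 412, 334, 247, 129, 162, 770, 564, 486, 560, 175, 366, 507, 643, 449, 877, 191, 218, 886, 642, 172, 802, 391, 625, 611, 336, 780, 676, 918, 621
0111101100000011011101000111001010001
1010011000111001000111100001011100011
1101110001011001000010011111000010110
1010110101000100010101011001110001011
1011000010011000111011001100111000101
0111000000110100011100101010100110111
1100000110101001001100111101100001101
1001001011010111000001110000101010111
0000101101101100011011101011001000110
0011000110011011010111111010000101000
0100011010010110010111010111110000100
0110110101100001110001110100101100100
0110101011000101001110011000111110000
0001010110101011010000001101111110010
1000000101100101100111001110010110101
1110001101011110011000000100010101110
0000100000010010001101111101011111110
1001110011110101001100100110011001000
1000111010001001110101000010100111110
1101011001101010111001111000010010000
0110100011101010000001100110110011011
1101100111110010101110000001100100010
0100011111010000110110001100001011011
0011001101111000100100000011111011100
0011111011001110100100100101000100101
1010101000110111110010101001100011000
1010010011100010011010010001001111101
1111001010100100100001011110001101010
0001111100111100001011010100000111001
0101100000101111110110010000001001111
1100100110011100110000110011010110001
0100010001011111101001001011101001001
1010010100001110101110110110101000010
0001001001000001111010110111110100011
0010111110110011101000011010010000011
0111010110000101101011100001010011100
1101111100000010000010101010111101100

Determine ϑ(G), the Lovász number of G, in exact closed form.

sqrt(37)

Vertex 412 has 18 neighbors: 798, 509, 477, 334, 247, 162, 770, 175, 366, 643, 449, 877, 218, 642, 172, 625, 676, 918.
N(175) = {868, 317, 798, 969, 412, 334, 247, 129, 770, 486, 366, 507, 877, 886, 642, 391, 625, 780}, |N(175)| = 18.
Vertex 334 has 18 neighbors: 470, 317, 477, 412, 129, 162, 564, 486, 175, 507, 643, 449, 877, 191, 218, 642, 611, 780.
Vertex 868 has 18 neighbors: 250, 470, 317, 798, 509, 477, 564, 486, 175, 366, 507, 449, 886, 642, 172, 625, 336, 621.
G on 37 vertices is 18-regular; SR(37,18,8,9) — a Paley graph.
Distinct eigenvalues (to 6 d.p.): [18.0, 2.541381, -3.541381].
λ_max=18, λ_min=-sqrt(37)/2 - 1/2; ϑ = −37·λ_min/(λ_max−λ_min) = sqrt(37).
≈ 6.082762530 (to 9 d.p.).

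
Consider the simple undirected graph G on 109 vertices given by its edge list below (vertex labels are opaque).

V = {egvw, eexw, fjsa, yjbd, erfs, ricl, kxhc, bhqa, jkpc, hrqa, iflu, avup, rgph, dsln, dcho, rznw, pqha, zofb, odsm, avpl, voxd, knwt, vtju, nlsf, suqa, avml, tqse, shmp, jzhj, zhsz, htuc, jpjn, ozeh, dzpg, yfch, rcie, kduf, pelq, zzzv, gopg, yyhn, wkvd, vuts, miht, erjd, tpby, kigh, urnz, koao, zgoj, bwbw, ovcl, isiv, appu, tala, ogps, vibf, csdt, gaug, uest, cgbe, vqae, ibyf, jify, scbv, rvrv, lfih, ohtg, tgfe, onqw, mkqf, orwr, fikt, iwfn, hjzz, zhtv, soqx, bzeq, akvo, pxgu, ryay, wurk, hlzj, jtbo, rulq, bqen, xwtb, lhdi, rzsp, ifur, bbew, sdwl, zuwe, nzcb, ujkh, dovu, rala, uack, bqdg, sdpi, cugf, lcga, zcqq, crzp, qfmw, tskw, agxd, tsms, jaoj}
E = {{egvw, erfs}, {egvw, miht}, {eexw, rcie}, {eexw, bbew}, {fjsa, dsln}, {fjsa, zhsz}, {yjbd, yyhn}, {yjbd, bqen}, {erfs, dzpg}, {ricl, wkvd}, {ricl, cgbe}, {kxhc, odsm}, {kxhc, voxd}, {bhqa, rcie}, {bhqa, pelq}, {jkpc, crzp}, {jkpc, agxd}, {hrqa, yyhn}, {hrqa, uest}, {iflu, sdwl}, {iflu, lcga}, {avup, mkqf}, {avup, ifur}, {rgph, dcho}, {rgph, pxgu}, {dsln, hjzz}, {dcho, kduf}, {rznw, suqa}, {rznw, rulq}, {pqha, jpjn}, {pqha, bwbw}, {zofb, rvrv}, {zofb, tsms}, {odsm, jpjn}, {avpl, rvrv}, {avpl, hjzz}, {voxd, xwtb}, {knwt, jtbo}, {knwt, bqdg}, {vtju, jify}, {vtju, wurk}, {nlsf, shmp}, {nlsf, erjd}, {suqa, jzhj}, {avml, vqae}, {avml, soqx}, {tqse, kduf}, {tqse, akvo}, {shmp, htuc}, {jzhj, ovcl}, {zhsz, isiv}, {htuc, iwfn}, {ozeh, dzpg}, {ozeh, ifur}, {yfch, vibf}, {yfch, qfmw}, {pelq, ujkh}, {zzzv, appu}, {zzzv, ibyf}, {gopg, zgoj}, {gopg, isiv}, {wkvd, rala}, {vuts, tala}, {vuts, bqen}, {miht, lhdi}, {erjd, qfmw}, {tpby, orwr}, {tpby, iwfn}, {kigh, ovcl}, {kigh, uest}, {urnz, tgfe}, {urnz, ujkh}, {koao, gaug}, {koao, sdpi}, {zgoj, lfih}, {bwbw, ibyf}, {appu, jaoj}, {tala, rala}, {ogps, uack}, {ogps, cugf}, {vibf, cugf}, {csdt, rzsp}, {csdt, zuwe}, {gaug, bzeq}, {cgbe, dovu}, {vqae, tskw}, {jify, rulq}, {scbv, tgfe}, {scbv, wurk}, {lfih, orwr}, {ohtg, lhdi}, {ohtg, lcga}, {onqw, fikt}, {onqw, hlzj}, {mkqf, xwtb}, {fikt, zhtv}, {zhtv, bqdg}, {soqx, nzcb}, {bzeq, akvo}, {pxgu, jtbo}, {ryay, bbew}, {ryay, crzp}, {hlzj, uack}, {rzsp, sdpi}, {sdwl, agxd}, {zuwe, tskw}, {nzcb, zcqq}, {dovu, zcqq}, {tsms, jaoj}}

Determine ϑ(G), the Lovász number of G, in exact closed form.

109*cos(pi/109)/(cos(pi/109) + 1)

Vertex knwt has 2 neighbors: jtbo, bqdg.
N(uack) = {ogps, hlzj}, |N(uack)| = 2.
N(lcga) = {iflu, ohtg}, |N(lcga)| = 2.
deg(tgfe) = 2; N(tgfe) = {urnz, scbv}.
Every vertex has degree 2 (N=109); connected 2-regular on 109 ⇒ C_{109}.
The 55 distinct eigenvalues: [2.0, 1.996678, 1.986723, 1.970169, 1.94707, 1.917503, 1.881566, 1.839379, 1.791082, 1.736834, 1.676818, 1.611231, 1.540291, 1.464235, 1.383315, 1.2978, 1.207973, 1.114134, 1.016594, 0.915677, 0.811718, 0.705062, 0.596064, 0.485087, 0.372497, 0.258671, 0.143985, 0.028821, -0.086439, -0.201412, -0.315715, -0.42897, -0.5408, -0.650834, -0.758705, -0.864056, -0.966537, -1.065807, -1.161536, -1.253407, -1.341115, -1.424367, -1.502888, -1.576416, -1.644707, -1.707535, -1.764691, -1.815985, -1.861246, -1.900324, -1.933089, -1.959433, -1.979268, -1.992528, -1.999169].
λ_max=2, λ_min=-2*cos(pi/109); ϑ = −109·λ_min/(λ_max−λ_min) = 109*cos(pi/109)/(cos(pi/109) + 1).
= 54.48868… (decimal).
Sandwich: α(G)=54 ≤ ϑ(G)=109*cos(pi/109)/(cos(pi/109) + 1) ≤ χ(Ḡ)=55 (both strict).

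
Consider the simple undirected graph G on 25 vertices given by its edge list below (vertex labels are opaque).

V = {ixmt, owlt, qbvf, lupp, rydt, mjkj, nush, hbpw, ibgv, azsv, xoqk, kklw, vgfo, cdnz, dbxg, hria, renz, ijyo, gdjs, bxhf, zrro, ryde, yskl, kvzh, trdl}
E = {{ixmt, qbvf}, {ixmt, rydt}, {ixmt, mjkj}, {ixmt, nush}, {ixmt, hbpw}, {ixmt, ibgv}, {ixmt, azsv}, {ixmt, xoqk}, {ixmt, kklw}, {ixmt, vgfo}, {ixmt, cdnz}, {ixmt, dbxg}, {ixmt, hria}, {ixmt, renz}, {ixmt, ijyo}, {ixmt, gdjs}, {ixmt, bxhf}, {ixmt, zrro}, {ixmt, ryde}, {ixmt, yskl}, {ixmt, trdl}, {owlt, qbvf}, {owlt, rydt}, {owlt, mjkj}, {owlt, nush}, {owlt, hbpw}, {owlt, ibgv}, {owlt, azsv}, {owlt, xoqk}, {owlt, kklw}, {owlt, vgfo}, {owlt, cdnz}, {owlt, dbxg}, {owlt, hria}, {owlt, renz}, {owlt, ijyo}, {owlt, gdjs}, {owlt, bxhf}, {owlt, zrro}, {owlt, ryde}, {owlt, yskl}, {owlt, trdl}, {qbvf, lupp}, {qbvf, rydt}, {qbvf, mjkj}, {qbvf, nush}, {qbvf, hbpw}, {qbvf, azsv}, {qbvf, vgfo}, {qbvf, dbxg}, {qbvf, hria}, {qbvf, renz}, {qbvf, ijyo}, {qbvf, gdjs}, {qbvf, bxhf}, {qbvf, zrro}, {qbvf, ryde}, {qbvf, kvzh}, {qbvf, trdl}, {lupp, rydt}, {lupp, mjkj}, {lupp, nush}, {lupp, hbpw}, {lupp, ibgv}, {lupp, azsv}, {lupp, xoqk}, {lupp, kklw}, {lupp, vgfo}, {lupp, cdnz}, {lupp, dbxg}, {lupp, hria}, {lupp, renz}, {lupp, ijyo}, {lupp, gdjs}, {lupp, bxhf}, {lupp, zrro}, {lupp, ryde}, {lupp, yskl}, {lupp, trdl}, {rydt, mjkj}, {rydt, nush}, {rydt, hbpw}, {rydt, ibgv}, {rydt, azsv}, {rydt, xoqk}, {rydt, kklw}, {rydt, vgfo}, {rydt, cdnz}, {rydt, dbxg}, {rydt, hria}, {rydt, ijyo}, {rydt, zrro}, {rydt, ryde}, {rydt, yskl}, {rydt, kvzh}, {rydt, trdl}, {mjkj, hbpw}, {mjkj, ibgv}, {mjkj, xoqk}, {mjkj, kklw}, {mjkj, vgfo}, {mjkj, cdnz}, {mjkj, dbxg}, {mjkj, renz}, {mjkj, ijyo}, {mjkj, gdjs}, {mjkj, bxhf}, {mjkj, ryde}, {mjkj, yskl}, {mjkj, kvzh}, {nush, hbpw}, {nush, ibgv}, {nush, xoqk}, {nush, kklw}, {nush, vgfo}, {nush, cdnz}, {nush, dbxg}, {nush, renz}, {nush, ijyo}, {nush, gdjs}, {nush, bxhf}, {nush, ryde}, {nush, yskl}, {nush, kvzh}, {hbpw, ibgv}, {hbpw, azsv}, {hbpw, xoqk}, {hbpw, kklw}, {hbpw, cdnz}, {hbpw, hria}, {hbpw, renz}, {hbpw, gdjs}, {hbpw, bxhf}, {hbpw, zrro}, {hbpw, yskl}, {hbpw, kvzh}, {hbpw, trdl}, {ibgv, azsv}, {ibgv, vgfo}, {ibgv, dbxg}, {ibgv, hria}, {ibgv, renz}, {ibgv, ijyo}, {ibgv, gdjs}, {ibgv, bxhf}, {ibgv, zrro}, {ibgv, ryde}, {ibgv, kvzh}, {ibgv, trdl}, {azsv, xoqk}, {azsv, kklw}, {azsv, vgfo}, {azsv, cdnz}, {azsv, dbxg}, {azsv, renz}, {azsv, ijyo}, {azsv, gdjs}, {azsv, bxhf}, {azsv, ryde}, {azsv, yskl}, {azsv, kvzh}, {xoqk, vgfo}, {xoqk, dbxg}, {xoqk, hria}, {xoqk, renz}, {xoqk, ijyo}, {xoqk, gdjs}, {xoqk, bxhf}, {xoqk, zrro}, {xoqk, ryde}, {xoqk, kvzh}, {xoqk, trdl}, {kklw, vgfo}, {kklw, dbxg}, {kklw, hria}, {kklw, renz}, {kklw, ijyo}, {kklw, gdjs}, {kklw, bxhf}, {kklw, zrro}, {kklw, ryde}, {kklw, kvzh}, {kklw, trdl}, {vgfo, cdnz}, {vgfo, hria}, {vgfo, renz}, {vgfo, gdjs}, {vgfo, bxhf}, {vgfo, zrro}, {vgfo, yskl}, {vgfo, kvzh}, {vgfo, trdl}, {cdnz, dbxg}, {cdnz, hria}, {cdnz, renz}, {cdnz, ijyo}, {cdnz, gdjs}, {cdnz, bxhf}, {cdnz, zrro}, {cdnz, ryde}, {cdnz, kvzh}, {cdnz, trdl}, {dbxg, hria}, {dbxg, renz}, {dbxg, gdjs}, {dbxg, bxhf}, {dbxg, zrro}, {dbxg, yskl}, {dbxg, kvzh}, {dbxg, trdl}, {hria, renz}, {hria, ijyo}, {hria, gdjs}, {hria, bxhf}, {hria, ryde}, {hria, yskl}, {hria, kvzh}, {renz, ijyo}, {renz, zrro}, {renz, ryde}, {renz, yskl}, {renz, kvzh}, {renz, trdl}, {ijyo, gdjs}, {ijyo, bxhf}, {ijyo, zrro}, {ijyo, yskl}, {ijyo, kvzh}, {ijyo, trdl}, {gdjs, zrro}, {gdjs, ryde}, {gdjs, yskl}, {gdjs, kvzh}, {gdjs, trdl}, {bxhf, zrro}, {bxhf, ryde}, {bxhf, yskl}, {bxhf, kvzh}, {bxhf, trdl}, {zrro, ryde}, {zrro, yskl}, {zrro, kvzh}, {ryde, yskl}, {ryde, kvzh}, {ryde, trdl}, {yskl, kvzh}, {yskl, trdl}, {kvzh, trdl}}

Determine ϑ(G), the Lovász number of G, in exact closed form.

N(dbxg) = {ixmt, owlt, qbvf, lupp, rydt, mjkj, nush, ibgv, azsv, xoqk, kklw, cdnz, hria, renz, gdjs, bxhf, zrro, yskl, kvzh, trdl}, |N(dbxg)| = 20.
N(rydt) = {ixmt, owlt, qbvf, lupp, mjkj, nush, hbpw, ibgv, azsv, xoqk, kklw, vgfo, cdnz, dbxg, hria, ijyo, zrro, ryde, yskl, kvzh, trdl}, |N(rydt)| = 21.
Vertex owlt has 21 neighbors: qbvf, rydt, mjkj, nush, hbpw, ibgv, azsv, xoqk, kklw, vgfo, cdnz, dbxg, hria, renz, ijyo, gdjs, bxhf, zrro, ryde, yskl, trdl.
N(ixmt) = {qbvf, rydt, mjkj, nush, hbpw, ibgv, azsv, xoqk, kklw, vgfo, cdnz, dbxg, hria, renz, ijyo, gdjs, bxhf, zrro, ryde, yskl, trdl}, |N(ixmt)| = 21.
G = K_{6,6,5,4,4}: α = 6 = χ(Ḡ), so ϑ = 6.
= 6.00000… (decimal).
6 ≤ 6 ≤ 6: collapsed.

6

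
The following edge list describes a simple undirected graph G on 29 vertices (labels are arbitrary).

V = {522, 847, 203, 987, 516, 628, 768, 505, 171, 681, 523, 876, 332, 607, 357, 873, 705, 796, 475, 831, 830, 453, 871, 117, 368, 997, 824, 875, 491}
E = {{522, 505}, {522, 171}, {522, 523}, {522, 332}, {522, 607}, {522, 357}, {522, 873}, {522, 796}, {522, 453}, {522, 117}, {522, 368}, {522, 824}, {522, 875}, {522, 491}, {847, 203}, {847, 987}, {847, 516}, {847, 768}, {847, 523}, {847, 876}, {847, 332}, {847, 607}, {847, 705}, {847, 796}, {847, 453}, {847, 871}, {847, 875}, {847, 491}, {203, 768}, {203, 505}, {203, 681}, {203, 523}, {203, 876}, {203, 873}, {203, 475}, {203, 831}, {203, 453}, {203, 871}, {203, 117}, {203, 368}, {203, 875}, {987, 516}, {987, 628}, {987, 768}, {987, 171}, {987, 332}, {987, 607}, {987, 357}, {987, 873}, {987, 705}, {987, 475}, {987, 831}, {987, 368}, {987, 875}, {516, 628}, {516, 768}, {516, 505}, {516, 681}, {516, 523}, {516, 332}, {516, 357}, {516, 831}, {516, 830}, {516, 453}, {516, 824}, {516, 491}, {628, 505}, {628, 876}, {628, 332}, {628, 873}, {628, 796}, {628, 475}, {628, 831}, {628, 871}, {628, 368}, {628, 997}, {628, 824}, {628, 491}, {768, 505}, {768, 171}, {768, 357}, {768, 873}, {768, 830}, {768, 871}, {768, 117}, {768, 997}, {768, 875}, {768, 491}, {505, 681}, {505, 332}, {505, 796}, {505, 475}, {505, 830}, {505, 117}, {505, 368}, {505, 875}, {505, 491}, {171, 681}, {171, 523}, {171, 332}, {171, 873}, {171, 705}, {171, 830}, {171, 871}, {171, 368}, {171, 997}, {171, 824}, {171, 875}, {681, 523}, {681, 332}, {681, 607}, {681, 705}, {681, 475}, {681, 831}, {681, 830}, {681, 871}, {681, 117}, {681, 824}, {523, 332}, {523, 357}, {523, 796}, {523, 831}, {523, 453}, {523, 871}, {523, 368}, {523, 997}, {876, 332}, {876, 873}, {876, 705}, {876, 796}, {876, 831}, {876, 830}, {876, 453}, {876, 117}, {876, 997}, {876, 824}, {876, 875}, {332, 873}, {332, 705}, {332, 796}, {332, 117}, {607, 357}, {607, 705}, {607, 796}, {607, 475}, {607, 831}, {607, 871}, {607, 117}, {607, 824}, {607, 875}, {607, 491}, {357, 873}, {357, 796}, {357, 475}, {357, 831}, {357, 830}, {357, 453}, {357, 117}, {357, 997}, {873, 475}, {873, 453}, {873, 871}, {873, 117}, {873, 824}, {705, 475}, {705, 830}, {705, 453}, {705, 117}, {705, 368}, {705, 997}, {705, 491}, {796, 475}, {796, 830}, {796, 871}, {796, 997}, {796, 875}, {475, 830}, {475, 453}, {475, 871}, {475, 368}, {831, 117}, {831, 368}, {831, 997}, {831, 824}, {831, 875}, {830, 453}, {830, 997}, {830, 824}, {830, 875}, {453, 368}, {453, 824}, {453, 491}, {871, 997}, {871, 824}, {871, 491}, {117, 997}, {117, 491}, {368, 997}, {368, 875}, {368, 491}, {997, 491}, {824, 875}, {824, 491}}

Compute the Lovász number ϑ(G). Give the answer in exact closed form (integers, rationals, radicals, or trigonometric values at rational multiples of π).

N(768) = {847, 203, 987, 516, 505, 171, 357, 873, 830, 871, 117, 997, 875, 491}, |N(768)| = 14.
deg(997) = 14; N(997) = {628, 768, 171, 523, 876, 357, 705, 796, 831, 830, 871, 117, 368, 491}.
N(796) = {522, 847, 628, 505, 523, 876, 332, 607, 357, 475, 830, 871, 997, 875}, |N(796)| = 14.
deg(171) = 14; N(171) = {522, 987, 768, 681, 523, 332, 873, 705, 830, 871, 368, 997, 824, 875}.
G on 29 vertices is 14-regular; strongly regular (29,14,6,7).
spec(A) ≈ [14.0, 2.192582, -3.192582] (distinct, 6 d.p.).
With N=29: ϑ(G) = 29·(-(-sqrt(29)/2 - 1/2))/(14−(-sqrt(29)/2 - 1/2)) = sqrt(29).
ϑ(G) ≈ 5.3852.

sqrt(29)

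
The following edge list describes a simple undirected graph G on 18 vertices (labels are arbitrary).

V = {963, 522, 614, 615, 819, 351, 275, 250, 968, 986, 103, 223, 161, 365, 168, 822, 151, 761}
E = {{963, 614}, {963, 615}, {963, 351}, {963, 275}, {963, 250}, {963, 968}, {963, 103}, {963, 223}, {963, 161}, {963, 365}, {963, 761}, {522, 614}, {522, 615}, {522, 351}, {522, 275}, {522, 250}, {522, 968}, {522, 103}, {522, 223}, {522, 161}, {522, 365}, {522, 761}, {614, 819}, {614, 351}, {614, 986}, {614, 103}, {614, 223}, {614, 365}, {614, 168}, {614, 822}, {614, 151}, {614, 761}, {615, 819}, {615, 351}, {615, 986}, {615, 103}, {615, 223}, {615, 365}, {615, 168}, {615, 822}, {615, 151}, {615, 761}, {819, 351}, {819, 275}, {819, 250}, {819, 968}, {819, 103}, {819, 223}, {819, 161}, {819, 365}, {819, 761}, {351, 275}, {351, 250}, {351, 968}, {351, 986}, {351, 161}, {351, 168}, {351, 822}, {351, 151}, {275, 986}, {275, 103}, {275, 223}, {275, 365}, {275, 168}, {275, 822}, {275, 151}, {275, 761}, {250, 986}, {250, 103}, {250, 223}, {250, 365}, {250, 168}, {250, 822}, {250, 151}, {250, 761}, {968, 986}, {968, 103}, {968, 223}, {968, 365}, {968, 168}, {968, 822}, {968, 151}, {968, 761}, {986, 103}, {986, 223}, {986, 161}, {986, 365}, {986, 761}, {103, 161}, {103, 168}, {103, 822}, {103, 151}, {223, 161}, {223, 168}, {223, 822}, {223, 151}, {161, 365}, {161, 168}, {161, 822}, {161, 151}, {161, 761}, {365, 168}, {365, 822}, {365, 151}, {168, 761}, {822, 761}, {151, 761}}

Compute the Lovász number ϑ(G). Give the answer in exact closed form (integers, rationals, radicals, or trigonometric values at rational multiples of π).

7

N(365) = {963, 522, 614, 615, 819, 275, 250, 968, 986, 161, 168, 822, 151}, |N(365)| = 13.
N(819) = {614, 615, 351, 275, 250, 968, 103, 223, 161, 365, 761}, |N(819)| = 11.
deg(761) = 13; N(761) = {963, 522, 614, 615, 819, 275, 250, 968, 986, 161, 168, 822, 151}.
N(250) = {963, 522, 819, 351, 986, 103, 223, 365, 168, 822, 151, 761}, |N(250)| = 12.
Complete 3-partite, parts [7, 6, 5]: perfect, ϑ = α = 7.
Numerically 7.0000.
Sandwich: α(G)=7 ≤ ϑ(G)=7 ≤ χ(Ḡ)=7 (collapsed).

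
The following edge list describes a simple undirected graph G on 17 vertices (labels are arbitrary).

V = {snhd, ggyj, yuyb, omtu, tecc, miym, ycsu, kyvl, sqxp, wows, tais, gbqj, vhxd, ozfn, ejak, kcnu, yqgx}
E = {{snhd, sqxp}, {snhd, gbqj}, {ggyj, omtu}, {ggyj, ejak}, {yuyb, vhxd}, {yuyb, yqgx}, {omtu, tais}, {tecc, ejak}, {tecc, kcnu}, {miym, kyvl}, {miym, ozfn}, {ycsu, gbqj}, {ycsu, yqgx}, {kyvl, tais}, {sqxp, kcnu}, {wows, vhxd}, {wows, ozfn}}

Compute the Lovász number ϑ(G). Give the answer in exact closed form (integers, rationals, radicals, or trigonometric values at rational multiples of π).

deg(kcnu) = 2; N(kcnu) = {tecc, sqxp}.
Vertex sqxp has 2 neighbors: snhd, kcnu.
Vertex wows has 2 neighbors: vhxd, ozfn.
Vertex gbqj has 2 neighbors: snhd, ycsu.
G on 17 vertices is 2-regular; this is C_{17}, the 17-cycle.
spec(A) ≈ [2.0, 1.864944, 1.478018, 0.891477, 0.184537, -0.547326, -1.205269, -1.700434, -1.965946] (distinct, 6 d.p.).
With N=17: ϑ(G) = 17·(-(-1)*2*cos(pi/17))/(2−(-2*cos(pi/17))) = 17*cos(pi/17)/(cos(pi/17) + 1).
= 8.4270143… (decimal).
8 ≤ 17*cos(pi/17)/(cos(pi/17) + 1) ≤ 9: both strict.

17*cos(pi/17)/(cos(pi/17) + 1)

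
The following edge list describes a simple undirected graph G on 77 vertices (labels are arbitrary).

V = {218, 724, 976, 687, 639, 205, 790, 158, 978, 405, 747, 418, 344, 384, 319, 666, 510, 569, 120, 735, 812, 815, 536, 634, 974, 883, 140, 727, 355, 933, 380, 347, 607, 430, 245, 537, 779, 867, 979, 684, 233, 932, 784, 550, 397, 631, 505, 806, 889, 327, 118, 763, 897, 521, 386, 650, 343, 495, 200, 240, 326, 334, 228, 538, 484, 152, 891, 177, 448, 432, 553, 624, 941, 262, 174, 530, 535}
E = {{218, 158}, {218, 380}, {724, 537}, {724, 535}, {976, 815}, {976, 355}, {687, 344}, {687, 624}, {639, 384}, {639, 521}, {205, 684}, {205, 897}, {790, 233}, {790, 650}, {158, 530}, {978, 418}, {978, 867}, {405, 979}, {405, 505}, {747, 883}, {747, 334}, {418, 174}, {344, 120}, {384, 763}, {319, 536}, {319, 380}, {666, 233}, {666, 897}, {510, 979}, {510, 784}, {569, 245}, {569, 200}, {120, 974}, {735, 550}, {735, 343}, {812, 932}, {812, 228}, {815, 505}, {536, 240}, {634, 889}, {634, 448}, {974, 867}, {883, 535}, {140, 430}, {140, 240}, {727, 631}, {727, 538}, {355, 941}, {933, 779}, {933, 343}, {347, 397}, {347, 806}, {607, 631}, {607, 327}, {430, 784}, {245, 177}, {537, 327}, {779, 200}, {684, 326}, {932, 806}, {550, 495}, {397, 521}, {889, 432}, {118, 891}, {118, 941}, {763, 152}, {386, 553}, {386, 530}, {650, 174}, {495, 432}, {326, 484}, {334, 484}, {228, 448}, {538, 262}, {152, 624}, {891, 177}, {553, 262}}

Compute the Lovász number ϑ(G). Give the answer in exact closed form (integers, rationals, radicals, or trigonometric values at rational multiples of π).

N(724) = {537, 535}, |N(724)| = 2.
deg(152) = 2; N(152) = {763, 624}.
deg(205) = 2; N(205) = {684, 897}.
deg(891) = 2; N(891) = {118, 177}.
Regular of degree 2 on 77 vertices: a single 77-cycle (edge-transitive).
The 39 distinct eigenvalues: [2.0, 1.993, 1.973, 1.94, 1.894, 1.836, 1.765, 1.683, 1.589, 1.484, 1.37, 1.247, 1.115, 0.976, 0.831, 0.68, 0.524, 0.365, 0.204, 0.041, -0.122, -0.285, -0.445, -0.602, -0.756, -0.904, -1.047, -1.182, -1.31, -1.429, -1.538, -1.637, -1.725, -1.802, -1.867, -1.919, -1.959, -1.985, -1.998].
−77·(-2*cos(pi/77)) / ((2)−(-2*cos(pi/77))) = 77*cos(pi/77)/(cos(pi/77) + 1) = ϑ(G).
≈ 38.48397347 (to 8 d.p.).
Sandwich: α(G)=38 ≤ ϑ(G)=77*cos(pi/77)/(cos(pi/77) + 1) ≤ χ(Ḡ)=39 (both strict).

77*cos(pi/77)/(cos(pi/77) + 1)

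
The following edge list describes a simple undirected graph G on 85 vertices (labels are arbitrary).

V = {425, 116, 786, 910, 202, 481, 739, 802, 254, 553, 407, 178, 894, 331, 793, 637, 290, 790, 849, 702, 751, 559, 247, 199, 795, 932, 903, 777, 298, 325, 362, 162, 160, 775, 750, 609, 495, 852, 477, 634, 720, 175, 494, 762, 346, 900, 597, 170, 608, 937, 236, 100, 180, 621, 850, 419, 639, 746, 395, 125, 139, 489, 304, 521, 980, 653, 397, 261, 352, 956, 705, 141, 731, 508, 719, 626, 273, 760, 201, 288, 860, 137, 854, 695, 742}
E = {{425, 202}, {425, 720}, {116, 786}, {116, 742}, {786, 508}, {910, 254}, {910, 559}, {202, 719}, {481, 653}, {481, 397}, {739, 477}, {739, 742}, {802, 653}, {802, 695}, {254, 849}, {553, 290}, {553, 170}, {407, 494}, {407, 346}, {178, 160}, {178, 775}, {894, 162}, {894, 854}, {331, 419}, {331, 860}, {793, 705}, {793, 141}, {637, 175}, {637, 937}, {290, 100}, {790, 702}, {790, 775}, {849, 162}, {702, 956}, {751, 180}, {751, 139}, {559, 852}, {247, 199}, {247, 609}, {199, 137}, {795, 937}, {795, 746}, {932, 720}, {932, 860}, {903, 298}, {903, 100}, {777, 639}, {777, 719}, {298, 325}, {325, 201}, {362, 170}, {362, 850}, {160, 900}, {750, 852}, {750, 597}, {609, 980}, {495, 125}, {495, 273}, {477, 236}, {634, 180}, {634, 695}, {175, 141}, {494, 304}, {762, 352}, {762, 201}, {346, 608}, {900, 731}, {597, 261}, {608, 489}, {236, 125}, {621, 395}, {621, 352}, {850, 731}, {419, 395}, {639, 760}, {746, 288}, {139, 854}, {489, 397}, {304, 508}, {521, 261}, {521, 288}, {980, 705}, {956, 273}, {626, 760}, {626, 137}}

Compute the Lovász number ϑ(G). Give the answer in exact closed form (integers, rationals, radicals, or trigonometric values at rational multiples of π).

85*cos(pi/85)/(cos(pi/85) + 1)

Vertex 702 has 2 neighbors: 790, 956.
Vertex 739 has 2 neighbors: 477, 742.
Vertex 425 has 2 neighbors: 202, 720.
Vertex 639 has 2 neighbors: 777, 760.
Every vertex has degree 2 (N=85); this is C_{85}, the 85-cycle.
Distinct eigenvalues (to 4 d.p.): [2.0, 1.9945, 1.9782, 1.951, 1.9132, 1.8649, 1.8065, 1.7382, 1.6604, 1.5735, 1.478, 1.3745, 1.2634, 1.1455, 1.0213, 0.8915, 0.7568, 0.618, 0.4759, 0.3311, 0.1845, 0.037, -0.1108, -0.258, -0.4038, -0.5473, -0.6879, -0.8247, -0.957, -1.0841, -1.2053, -1.3198, -1.4272, -1.5268, -1.618, -1.7004, -1.7735, -1.837, -1.8904, -1.9334, -1.9659, -1.9877, -1.9986].
Lovász (edge-transitive): ϑ = −85·(-2*cos(pi/85))/((2)−(-2*cos(pi/85))) = 85*cos(pi/85)/(cos(pi/85) + 1).
ϑ(G) ≈ 42.48548257.
α=42, χ(Ḡ)=43; ϑ=85*cos(pi/85)/(cos(pi/85) + 1) lies between (both strict).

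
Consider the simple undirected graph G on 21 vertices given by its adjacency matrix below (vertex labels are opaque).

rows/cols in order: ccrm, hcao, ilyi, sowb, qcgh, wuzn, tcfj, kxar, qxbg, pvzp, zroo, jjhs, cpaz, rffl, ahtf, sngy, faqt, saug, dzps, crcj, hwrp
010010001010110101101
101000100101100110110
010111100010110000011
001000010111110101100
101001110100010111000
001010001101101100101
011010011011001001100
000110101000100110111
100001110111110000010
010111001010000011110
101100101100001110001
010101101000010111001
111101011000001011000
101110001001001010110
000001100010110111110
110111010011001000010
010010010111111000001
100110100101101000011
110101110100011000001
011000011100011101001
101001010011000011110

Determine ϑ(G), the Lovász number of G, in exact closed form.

deg(crcj) = 10; N(crcj) = {hcao, ilyi, kxar, qxbg, pvzp, rffl, ahtf, sngy, saug, hwrp}.
deg(hcao) = 10; N(hcao) = {ccrm, ilyi, tcfj, pvzp, jjhs, cpaz, sngy, faqt, dzps, crcj}.
Vertex ilyi has 10 neighbors: hcao, sowb, qcgh, wuzn, tcfj, zroo, cpaz, rffl, crcj, hwrp.
Vertex wuzn has 10 neighbors: ilyi, qcgh, qxbg, pvzp, jjhs, cpaz, ahtf, sngy, dzps, hwrp.
21-vertex 10-regular graph: this is K(7,2), the Kneser graph.
A has 3 distinct eigenvalues ≈ [10.0, 1.0, -4.0].
ϑ = −N·λ_min/(λ_max−λ_min) = −21·(-4)/(10−(-4)) = 6.
Numerically 6.0000000.

6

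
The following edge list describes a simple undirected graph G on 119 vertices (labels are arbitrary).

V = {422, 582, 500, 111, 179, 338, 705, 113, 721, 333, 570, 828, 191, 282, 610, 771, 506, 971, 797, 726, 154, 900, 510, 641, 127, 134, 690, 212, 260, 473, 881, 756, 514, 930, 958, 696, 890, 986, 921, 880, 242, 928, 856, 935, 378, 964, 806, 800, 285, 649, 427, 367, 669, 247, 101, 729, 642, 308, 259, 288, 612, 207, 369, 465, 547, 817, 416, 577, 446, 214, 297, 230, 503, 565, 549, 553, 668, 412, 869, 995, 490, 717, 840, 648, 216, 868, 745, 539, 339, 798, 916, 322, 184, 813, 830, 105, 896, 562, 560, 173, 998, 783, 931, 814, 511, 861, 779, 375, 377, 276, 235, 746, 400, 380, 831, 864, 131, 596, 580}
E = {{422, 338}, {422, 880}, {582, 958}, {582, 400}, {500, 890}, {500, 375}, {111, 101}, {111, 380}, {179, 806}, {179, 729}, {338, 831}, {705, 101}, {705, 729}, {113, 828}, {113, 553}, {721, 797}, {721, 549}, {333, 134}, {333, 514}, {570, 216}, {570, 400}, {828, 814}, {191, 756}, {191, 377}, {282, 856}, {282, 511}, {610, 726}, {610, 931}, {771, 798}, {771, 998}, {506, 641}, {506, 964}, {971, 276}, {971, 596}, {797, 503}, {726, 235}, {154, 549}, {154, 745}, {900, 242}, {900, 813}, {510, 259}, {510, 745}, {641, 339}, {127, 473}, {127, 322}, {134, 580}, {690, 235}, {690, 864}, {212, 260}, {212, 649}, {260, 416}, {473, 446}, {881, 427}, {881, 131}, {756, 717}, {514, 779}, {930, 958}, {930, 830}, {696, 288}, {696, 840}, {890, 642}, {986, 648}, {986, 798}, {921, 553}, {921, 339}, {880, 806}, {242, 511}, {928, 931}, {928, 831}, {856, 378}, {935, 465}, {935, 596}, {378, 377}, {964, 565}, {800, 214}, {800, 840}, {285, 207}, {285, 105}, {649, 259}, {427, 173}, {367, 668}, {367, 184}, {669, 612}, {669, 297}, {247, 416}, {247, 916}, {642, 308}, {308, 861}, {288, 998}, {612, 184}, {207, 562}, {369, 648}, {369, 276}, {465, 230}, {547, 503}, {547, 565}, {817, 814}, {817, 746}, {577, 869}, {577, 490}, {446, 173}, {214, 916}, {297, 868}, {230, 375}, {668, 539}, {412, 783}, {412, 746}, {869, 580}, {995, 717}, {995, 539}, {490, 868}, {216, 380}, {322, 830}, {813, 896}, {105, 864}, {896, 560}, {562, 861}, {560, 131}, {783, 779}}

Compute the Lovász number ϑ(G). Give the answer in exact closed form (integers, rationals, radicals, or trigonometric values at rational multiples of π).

N(964) = {506, 565}, |N(964)| = 2.
deg(338) = 2; N(338) = {422, 831}.
deg(570) = 2; N(570) = {216, 400}.
deg(288) = 2; N(288) = {696, 998}.
2-regular, N=119; a single 119-cycle (edge-transitive).
The 60 distinct eigenvalues: [2.0, 1.997213, 1.988859, 1.974962, 1.95556, 1.930708, 1.900475, 1.864944, 1.824216, 1.778403, 1.727634, 1.672049, 1.611804, 1.547067, 1.478018, 1.404849, 1.327765, 1.24698, 1.162719, 1.075218, 0.984719, 0.891477, 0.795749, 0.697804, 0.597914, 0.496357, 0.393417, 0.28938, 0.184537, 0.079179, -0.026399, -0.131904, -0.237041, -0.341517, -0.445042, -0.547326, -0.648085, -0.747037, -0.843907, -0.938425, -1.030328, -1.119358, -1.205269, -1.287821, -1.366783, -1.441936, -1.51307, -1.579986, -1.642499, -1.700434, -1.75363, -1.801938, -1.845223, -1.883366, -1.916259, -1.943812, -1.965946, -1.982601, -1.993731, -1.999303].
Lovász: ϑ = −119(-2*cos(pi/119))/(2+-(-1)*2*cos(pi/119)) = 119*cos(pi/119)/(cos(pi/119) + 1).
ϑ(G) ≈ 59.4896316.
Check 59 ≤ 119*cos(pi/119)/(cos(pi/119) + 1) ≤ 60: both strict.

119*cos(pi/119)/(cos(pi/119) + 1)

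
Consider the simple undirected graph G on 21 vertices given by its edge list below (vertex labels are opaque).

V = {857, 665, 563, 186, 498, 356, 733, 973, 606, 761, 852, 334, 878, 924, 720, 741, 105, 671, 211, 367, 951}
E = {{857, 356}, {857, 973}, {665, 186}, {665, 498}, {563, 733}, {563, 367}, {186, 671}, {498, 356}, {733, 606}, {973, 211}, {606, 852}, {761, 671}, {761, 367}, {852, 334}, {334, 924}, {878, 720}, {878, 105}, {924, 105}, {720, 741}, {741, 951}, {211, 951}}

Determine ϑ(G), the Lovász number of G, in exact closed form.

N(741) = {720, 951}, |N(741)| = 2.
deg(356) = 2; N(356) = {857, 498}.
deg(563) = 2; N(563) = {733, 367}.
N(367) = {563, 761}, |N(367)| = 2.
G on 21 vertices is 2-regular; connected 2-regular on 21 ⇒ C_{21}.
A has 11 distinct eigenvalues ≈ [2.0, 1.9111, 1.6525, 1.247, 0.7307, 0.1495, -0.445, -1.0, -1.4661, -1.8019, -1.9777].
Lovász (edge-transitive): ϑ = −21·(-2*cos(pi/21))/((2)−(-2*cos(pi/21))) = 21*cos(pi/21)/(cos(pi/21) + 1).
= 10.441033… (decimal).
Sandwich: α(G)=10 ≤ ϑ(G)=21*cos(pi/21)/(cos(pi/21) + 1) ≤ χ(Ḡ)=11 (both strict).

21*cos(pi/21)/(cos(pi/21) + 1)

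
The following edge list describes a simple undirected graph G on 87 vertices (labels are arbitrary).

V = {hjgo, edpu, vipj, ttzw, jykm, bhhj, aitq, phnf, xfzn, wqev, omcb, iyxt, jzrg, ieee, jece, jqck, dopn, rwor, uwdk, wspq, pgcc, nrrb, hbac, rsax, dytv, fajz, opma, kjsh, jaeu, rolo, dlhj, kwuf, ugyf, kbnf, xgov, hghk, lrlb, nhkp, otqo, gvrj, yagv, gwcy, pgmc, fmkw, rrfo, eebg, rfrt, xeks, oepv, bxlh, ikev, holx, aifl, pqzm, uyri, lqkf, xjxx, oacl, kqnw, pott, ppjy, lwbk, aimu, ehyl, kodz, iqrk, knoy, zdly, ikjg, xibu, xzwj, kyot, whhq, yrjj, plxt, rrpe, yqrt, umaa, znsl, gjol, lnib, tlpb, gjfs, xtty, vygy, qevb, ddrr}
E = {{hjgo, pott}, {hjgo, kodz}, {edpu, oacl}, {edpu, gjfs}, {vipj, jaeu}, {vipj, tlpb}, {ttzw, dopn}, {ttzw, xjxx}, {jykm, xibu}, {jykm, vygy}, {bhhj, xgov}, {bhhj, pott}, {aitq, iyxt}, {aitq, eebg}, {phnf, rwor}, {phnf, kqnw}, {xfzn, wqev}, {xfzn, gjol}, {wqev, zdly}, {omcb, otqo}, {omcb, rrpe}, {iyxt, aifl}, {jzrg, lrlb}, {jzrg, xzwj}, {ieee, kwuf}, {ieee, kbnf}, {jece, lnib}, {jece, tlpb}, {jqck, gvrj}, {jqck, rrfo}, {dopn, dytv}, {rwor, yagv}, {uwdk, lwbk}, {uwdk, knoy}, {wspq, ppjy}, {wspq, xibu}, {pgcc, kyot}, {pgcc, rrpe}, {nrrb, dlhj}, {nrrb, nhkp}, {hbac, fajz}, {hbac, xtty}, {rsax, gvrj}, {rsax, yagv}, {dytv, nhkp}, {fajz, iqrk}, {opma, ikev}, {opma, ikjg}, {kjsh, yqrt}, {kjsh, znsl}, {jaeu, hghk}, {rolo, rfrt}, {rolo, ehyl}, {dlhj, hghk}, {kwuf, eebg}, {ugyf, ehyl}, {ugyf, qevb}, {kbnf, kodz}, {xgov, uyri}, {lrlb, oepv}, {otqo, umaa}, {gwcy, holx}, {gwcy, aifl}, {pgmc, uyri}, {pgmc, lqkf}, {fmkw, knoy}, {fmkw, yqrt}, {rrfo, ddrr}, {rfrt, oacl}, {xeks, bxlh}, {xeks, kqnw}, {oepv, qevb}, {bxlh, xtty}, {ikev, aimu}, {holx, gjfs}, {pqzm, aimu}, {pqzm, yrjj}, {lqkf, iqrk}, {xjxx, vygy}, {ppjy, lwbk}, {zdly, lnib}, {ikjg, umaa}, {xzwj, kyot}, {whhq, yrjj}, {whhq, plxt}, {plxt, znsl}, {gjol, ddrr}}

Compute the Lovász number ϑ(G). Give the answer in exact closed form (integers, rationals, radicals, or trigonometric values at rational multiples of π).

Vertex kwuf has 2 neighbors: ieee, eebg.
Vertex oepv has 2 neighbors: lrlb, qevb.
deg(kqnw) = 2; N(kqnw) = {phnf, xeks}.
N(rolo) = {rfrt, ehyl}, |N(rolo)| = 2.
Every vertex has degree 2 (N=87); the odd cycle C_{87}.
The 44 distinct eigenvalues: [2.0, 1.994786, 1.979173, 1.953241, 1.917126, 1.871016, 1.815151, 1.749823, 1.675372, 1.592186, 1.5007, 1.401389, 1.294773, 1.181406, 1.061879, 0.936817, 0.80687, 0.672717, 0.535057, 0.394607, 0.252099, 0.108278, -0.036108, -0.180306, -0.323564, -0.465135, -0.604281, -0.740276, -0.872412, -1.0, -1.122374, -1.238897, -1.34896, -1.451991, -1.547452, -1.634845, -1.713714, -1.78365, -1.844286, -1.895306, -1.936446, -1.96749, -1.988276, -1.998696].
Lovász: ϑ = −87(-2*cos(pi/87))/(2+-(-1)*2*cos(pi/87)) = 87*cos(pi/87)/(cos(pi/87) + 1).
Numerically 43.4858165.
Check 43 ≤ 87*cos(pi/87)/(cos(pi/87) + 1) ≤ 44: both strict.

87*cos(pi/87)/(cos(pi/87) + 1)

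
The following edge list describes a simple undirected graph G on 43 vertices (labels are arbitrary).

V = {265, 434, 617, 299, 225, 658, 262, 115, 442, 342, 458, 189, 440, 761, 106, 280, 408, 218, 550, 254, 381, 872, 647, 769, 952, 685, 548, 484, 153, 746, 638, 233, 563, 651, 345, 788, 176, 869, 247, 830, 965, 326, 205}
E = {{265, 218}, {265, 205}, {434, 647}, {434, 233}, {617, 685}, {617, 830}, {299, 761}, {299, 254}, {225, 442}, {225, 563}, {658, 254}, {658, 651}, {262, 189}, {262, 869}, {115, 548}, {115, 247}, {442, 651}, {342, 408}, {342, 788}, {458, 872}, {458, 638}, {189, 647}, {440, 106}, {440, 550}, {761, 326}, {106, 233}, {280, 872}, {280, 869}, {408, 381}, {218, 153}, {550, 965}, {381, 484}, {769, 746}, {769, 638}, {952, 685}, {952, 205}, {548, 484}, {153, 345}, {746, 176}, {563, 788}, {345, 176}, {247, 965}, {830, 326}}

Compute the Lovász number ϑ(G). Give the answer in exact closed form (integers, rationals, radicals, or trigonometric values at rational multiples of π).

N(262) = {189, 869}, |N(262)| = 2.
N(869) = {262, 280}, |N(869)| = 2.
N(265) = {218, 205}, |N(265)| = 2.
N(685) = {617, 952}, |N(685)| = 2.
43-vertex 2-regular graph: this is C_{43}, the 43-cycle.
A has 22 distinct eigenvalues ≈ [2.0, 1.97869, 1.9152, 1.8109, 1.668, 1.48954, 1.27935, 1.04188, 0.78221, 0.50587, 0.21874, -0.07304, -0.36327, -0.64576, -0.91448, -1.16372, -1.38815, -1.58299, -1.7441, -1.86803, -1.95215, -1.99466].
ϑ = −N·λ_min/(λ_max−λ_min) = −43·(-2*cos(pi/43))/(2−(-2*cos(pi/43))) = 43*cos(pi/43)/(cos(pi/43) + 1).
≈ 21.471283746 (to 9 d.p.).
Lovász sandwich 21 ≤ 43*cos(pi/43)/(cos(pi/43) + 1) ≤ 22: both strict.

43*cos(pi/43)/(cos(pi/43) + 1)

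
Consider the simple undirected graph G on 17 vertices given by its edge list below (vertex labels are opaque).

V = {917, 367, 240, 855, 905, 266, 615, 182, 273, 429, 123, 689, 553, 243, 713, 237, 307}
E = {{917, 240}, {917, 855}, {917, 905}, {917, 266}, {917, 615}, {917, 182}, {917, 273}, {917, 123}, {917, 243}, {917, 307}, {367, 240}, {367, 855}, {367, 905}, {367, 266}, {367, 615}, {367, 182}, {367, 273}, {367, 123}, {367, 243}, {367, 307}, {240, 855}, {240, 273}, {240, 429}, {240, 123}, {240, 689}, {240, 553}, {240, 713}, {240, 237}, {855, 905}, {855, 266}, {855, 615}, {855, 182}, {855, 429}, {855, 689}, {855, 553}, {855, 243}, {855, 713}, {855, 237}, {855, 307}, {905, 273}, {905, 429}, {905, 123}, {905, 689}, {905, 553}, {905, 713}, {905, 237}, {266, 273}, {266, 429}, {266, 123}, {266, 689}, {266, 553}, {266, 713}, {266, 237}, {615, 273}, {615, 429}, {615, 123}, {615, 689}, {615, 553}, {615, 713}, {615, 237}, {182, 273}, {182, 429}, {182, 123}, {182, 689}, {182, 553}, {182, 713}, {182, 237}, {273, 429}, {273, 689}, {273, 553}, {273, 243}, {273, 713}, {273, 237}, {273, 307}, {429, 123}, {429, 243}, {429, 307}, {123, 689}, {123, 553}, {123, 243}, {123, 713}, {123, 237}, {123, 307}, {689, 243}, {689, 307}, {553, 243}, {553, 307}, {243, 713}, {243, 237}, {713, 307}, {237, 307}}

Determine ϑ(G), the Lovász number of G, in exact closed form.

N(240) = {917, 367, 855, 273, 429, 123, 689, 553, 713, 237}, |N(240)| = 10.
deg(689) = 10; N(689) = {240, 855, 905, 266, 615, 182, 273, 123, 243, 307}.
Vertex 266 has 10 neighbors: 917, 367, 855, 273, 429, 123, 689, 553, 713, 237.
Vertex 905 has 10 neighbors: 917, 367, 855, 273, 429, 123, 689, 553, 713, 237.
G = K_{7,7,3}: α = 7 = χ(Ḡ), so ϑ = 7.
Numerically 7.0000000.
Lovász sandwich 7 ≤ 7 ≤ 7: collapsed.

7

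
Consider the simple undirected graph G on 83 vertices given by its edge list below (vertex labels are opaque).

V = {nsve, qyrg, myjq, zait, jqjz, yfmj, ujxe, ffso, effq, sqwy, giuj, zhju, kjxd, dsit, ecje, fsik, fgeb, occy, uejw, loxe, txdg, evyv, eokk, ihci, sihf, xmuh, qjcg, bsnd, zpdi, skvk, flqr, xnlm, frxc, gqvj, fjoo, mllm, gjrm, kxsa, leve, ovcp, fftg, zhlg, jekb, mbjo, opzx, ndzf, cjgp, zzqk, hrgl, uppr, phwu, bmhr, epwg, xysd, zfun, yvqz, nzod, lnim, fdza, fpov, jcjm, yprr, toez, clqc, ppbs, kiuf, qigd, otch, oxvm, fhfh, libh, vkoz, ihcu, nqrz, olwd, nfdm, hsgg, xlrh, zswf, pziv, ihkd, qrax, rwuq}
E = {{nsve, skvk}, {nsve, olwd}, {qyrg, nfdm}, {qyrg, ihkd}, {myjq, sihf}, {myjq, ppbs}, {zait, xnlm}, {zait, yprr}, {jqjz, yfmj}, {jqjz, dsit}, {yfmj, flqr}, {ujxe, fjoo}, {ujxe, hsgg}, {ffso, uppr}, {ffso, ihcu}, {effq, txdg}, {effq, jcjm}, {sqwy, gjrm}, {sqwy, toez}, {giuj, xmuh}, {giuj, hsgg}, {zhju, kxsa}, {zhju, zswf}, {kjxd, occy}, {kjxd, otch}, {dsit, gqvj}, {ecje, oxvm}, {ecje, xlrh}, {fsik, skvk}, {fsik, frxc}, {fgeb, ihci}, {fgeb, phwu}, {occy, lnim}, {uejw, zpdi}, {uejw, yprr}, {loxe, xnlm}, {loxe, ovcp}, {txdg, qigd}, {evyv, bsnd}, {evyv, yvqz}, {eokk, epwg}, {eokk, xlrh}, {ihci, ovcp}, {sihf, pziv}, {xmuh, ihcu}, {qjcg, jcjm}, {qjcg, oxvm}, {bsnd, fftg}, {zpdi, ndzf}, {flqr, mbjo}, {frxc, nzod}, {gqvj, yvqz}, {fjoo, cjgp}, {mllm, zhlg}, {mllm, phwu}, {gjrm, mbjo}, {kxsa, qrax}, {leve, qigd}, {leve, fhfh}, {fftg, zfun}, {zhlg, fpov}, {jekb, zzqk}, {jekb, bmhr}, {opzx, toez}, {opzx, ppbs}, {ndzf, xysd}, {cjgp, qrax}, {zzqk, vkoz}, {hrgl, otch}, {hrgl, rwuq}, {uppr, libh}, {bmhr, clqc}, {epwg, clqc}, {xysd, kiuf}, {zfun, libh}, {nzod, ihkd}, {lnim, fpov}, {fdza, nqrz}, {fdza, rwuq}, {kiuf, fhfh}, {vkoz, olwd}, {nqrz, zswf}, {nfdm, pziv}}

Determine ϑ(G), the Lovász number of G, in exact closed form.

83*cos(pi/83)/(cos(pi/83) + 1)

deg(qigd) = 2; N(qigd) = {txdg, leve}.
deg(qyrg) = 2; N(qyrg) = {nfdm, ihkd}.
N(nqrz) = {fdza, zswf}, |N(nqrz)| = 2.
N(yvqz) = {evyv, gqvj}, |N(yvqz)| = 2.
Every vertex has degree 2 (N=83); connected 2-regular on 83 ⇒ C_{83}.
A has 42 distinct eigenvalues ≈ [2.0, 1.994272, 1.977121, 1.948645, 1.909008, 1.858436, 1.797219, 1.725708, 1.644312, 1.553498, 1.453785, 1.345745, 1.229997, 1.107203, 0.978068, 0.84333, 0.703762, 0.560163, 0.413355, 0.264179, 0.113491, -0.037848, -0.18897, -0.33901, -0.487108, -0.632415, -0.774101, -0.911352, -1.043383, -1.169438, -1.288794, -1.400768, -1.504719, -1.600051, -1.686218, -1.762726, -1.829138, -1.885072, -1.930209, -1.96429, -1.98712, -1.998568].
With N=83: ϑ(G) = 83·(-(-1)*2*cos(pi/83))/(2−(-2*cos(pi/83))) = 83*cos(pi/83)/(cos(pi/83) + 1).
Numerically 41.48513.
Sandwich: α(G)=41 ≤ ϑ(G)=83*cos(pi/83)/(cos(pi/83) + 1) ≤ χ(Ḡ)=42 (both strict).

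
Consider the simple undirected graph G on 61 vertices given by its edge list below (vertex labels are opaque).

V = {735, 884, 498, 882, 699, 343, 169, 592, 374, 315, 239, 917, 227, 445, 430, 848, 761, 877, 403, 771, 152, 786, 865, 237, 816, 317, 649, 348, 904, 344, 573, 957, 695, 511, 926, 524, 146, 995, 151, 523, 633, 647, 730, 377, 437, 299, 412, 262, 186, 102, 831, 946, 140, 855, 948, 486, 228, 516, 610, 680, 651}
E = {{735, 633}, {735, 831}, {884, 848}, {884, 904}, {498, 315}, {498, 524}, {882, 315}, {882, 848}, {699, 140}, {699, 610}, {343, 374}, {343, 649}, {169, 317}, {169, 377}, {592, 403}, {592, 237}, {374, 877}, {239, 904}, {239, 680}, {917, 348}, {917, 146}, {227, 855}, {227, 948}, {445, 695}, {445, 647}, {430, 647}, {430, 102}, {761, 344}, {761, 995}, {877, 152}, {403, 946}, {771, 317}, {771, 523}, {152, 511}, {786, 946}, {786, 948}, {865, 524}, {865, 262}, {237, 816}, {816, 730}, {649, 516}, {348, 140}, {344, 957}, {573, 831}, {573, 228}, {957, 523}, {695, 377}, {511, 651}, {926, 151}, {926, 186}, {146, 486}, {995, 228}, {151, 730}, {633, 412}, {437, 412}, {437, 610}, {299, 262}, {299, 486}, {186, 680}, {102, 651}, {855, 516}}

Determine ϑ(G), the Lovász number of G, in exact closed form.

61*cos(pi/61)/(cos(pi/61) + 1)

Vertex 786 has 2 neighbors: 946, 948.
deg(926) = 2; N(926) = {151, 186}.
Vertex 957 has 2 neighbors: 344, 523.
N(403) = {592, 946}, |N(403)| = 2.
G on 61 vertices is 2-regular; connected 2-regular on 61 ⇒ C_{61}.
The 31 distinct eigenvalues: [2.0, 1.9894, 1.957711, 1.905271, 1.832634, 1.74057, 1.630057, 1.502264, 1.358547, 1.200429, 1.029586, 0.847829, 0.657085, 0.459375, 0.256797, 0.051496, -0.154351, -0.358562, -0.558971, -0.753456, -0.939953, -1.116487, -1.281186, -1.432304, -1.56824, -1.687551, -1.788974, -1.871434, -1.934055, -1.976176, -1.997348].
−61·(-2*cos(pi/61)) / ((2)−(-2*cos(pi/61))) = 61*cos(pi/61)/(cos(pi/61) + 1) = ϑ(G).
= 30.4797665… (decimal).
Check 30 ≤ 61*cos(pi/61)/(cos(pi/61) + 1) ≤ 31: both strict.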